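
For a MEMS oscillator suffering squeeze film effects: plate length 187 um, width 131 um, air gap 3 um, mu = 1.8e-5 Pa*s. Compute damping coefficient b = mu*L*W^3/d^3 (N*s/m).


Step 1: Convert to SI.
L = 187e-6 m, W = 131e-6 m, d = 3e-6 m
Step 2: W^3 = (131e-6)^3 = 2.25e-12 m^3
Step 3: d^3 = (3e-6)^3 = 2.70e-17 m^3
Step 4: b = 1.8e-5 * 187e-6 * 2.25e-12 / 2.70e-17
b = 2.80e-04 N*s/m


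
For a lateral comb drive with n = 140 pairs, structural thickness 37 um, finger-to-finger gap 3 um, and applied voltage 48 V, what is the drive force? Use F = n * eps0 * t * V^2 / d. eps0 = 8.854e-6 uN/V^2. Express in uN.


Step 1: Parameters: n=140, eps0=8.854e-6 uN/V^2, t=37 um, V=48 V, d=3 um
Step 2: V^2 = 2304
Step 3: F = 140 * 8.854e-6 * 37 * 2304 / 3
F = 35.223 uN


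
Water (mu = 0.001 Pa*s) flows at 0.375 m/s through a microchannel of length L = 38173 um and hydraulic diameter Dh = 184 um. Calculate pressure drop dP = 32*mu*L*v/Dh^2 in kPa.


Step 1: Convert to SI: L = 38173e-6 m, Dh = 184e-6 m
Step 2: dP = 32 * 0.001 * 38173e-6 * 0.375 / (184e-6)^2
Step 3: dP = 13530.13 Pa
Step 4: Convert to kPa: dP = 13.53 kPa


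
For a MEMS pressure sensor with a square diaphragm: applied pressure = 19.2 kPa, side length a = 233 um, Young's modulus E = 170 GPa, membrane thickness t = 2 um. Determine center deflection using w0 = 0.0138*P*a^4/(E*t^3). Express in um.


Step 1: Convert pressure to compatible units (E is in GPa, so P in GPa).
P = 19.2 kPa = 19.2e-6 GPa
Step 2: Compute numerator: 0.0138 * P * a^4.
a^4 = 233^4 = 2947295521
numerator = 0.0138 * 19.2e-6 * 2947295521 = 7.80915e+02
Step 3: Compute denominator: E * t^3 = 170 * 2^3 = 1360
Step 4: w0 = numerator / denominator = 7.80915e+02 / 1360 = 0.5742 um


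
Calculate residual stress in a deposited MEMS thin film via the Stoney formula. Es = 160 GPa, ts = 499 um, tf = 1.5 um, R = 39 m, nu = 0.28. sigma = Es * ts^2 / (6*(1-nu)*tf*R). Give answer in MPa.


Step 1: Compute numerator: Es * ts^2 = 160 * 499^2 = 39840160 (GPa*um^2)
Step 2: Compute denominator (R in um): 6*(1-nu)*tf*R = 6*0.72*1.5*39e6 = 252720000.0 (um^2)
Step 3: sigma (GPa) = 39840160 / 252720000.0 = 1.57645e-01 GPa
Step 4: Convert to MPa (x1000): sigma = 157.6 MPa


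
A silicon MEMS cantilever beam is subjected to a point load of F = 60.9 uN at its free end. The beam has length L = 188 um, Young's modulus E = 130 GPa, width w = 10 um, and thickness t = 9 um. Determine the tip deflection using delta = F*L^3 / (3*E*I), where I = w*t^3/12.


Step 1: Calculate the second moment of area.
I = w * t^3 / 12 = 10 * 9^3 / 12 = 607.5 um^4
Step 2: Convert E to consistent units (1 GPa = 1000 uN/um^2).
E = 130 GPa = 130000 uN/um^2
Step 3: Calculate tip deflection.
delta = F * L^3 / (3 * E * I)
delta = 60.9 * 188^3 / (3 * 130000 * 607.5)
delta = 1.708 um


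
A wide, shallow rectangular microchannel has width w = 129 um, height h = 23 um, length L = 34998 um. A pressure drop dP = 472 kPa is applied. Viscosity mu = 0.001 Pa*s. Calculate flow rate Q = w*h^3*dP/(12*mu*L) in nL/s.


Step 1: Convert all dimensions to SI (meters).
w = 129e-6 m, h = 23e-6 m, L = 34998e-6 m, dP = 472e3 Pa
Step 2: Q = w * h^3 * dP / (12 * mu * L)
Q = 129e-6 * (23e-6)^3 * 472e3 / (12 * 0.001 * 34998e-6) = 1.76396817e-09 m^3/s
Step 3: Convert Q from m^3/s to nL/s (1 m^3 = 1e12 nL, so multiply by 1e12).
Q = 1763.968 nL/s


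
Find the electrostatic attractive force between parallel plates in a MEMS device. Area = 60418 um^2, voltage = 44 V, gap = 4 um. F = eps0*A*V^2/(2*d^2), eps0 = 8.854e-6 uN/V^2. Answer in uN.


Step 1: Identify parameters.
eps0 = 8.854e-6 uN/V^2, A = 60418 um^2, V = 44 V, d = 4 um
Step 2: Compute V^2 = 44^2 = 1936
Step 3: Compute d^2 = 4^2 = 16
Step 4: F = 0.5 * 8.854e-6 * 60418 * 1936 / 16
F = 32.364 uN


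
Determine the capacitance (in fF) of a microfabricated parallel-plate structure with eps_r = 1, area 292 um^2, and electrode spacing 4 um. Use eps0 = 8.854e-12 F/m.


Step 1: Convert area to m^2: A = 292e-12 m^2
Step 2: Convert gap to m: d = 4e-6 m
Step 3: C = eps0 * eps_r * A / d
C = 8.854e-12 * 1 * 292e-12 / 4e-6
Step 4: Convert to fF (multiply by 1e15).
C = 0.65 fF


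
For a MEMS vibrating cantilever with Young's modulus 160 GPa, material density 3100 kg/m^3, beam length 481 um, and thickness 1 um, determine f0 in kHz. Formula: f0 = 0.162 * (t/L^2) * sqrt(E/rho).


Step 1: Convert units to SI.
t_SI = 1e-6 m, L_SI = 481e-6 m
Step 2: Calculate sqrt(E/rho).
sqrt(160e9 / 3100) = 7184.21 m/s
Step 3: Compute f0.
f0 = 0.162 * 1e-6 / (481e-6)^2 * 7184.21 = 5030.4 Hz = 5.03 kHz


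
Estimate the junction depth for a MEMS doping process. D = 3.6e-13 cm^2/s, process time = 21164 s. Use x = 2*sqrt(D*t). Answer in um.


Step 1: Compute D*t = 3.6e-13 * 21164 = 7.61904e-09 cm^2
Step 2: sqrt(D*t) = 8.72871e-05 cm
Step 3: x = 2 * 8.72871e-05 cm = 1.745742e-04 cm
Step 4: Convert to um (1 cm = 1e4 um): x = 1.746 um


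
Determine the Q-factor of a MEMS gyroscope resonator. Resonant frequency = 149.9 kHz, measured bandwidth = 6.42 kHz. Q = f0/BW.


Step 1: Q = f0 / bandwidth
Step 2: Q = 149.9 / 6.42
Q = 23.3


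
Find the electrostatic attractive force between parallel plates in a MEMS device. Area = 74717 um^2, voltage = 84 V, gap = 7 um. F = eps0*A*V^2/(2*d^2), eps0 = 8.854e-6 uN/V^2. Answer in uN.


Step 1: Identify parameters.
eps0 = 8.854e-6 uN/V^2, A = 74717 um^2, V = 84 V, d = 7 um
Step 2: Compute V^2 = 84^2 = 7056
Step 3: Compute d^2 = 7^2 = 49
Step 4: F = 0.5 * 8.854e-6 * 74717 * 7056 / 49
F = 47.631 uN


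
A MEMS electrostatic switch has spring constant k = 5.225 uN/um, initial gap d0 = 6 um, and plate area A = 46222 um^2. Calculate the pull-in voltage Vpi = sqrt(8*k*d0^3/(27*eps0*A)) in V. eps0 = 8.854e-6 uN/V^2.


Step 1: Compute numerator: 8 * k * d0^3 = 8 * 5.225 * 6^3 = 9028.8
Step 2: Compute denominator: 27 * eps0 * A = 27 * 8.854e-6 * 46222 = 11.049739
Step 3: Vpi = sqrt(9028.8 / 11.049739)
Vpi = 28.59 V


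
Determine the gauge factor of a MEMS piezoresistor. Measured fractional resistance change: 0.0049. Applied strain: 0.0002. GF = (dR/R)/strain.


Step 1: Identify values.
dR/R = 0.0049, strain = 0.0002
Step 2: GF = (dR/R) / strain = 0.0049 / 0.0002
GF = 24.5


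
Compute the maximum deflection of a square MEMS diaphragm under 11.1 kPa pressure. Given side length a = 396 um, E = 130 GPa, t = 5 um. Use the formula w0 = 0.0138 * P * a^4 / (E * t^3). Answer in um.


Step 1: Convert pressure to compatible units (E is in GPa, so P in GPa).
P = 11.1 kPa = 11.1e-6 GPa
Step 2: Compute numerator: 0.0138 * P * a^4.
a^4 = 396^4 = 24591257856
numerator = 0.0138 * 11.1e-6 * 24591257856 = 3.76689e+03
Step 3: Compute denominator: E * t^3 = 130 * 5^3 = 16250
Step 4: w0 = numerator / denominator = 3.76689e+03 / 16250 = 0.2318 um


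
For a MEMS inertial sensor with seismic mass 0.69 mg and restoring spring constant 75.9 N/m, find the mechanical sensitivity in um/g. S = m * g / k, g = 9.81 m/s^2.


Step 1: Convert mass: m = 0.69 mg = 6.90e-07 kg
Step 2: S = m * g / k = 6.90e-07 * 9.81 / 75.9
Step 3: S = 8.92e-08 m/g
Step 4: Convert to um/g: S = 0.089 um/g


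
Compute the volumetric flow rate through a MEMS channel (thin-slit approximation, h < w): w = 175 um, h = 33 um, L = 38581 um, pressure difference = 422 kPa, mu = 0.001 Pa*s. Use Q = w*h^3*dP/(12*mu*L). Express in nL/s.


Step 1: Convert all dimensions to SI (meters).
w = 175e-6 m, h = 33e-6 m, L = 38581e-6 m, dP = 422e3 Pa
Step 2: Q = w * h^3 * dP / (12 * mu * L)
Q = 175e-6 * (33e-6)^3 * 422e3 / (12 * 0.001 * 38581e-6) = 5.7324146e-09 m^3/s
Step 3: Convert Q from m^3/s to nL/s (1 m^3 = 1e12 nL, so multiply by 1e12).
Q = 5732.415 nL/s


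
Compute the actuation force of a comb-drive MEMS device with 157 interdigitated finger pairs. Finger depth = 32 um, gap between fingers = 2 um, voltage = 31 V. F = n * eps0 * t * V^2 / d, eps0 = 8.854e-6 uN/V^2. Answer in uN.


Step 1: Parameters: n=157, eps0=8.854e-6 uN/V^2, t=32 um, V=31 V, d=2 um
Step 2: V^2 = 961
Step 3: F = 157 * 8.854e-6 * 32 * 961 / 2
F = 21.374 uN


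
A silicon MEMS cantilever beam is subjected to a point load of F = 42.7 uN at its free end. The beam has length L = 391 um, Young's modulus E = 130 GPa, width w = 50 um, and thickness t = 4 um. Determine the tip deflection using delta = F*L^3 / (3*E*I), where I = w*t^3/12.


Step 1: Calculate the second moment of area.
I = w * t^3 / 12 = 50 * 4^3 / 12 = 266.6667 um^4
Step 2: Convert E to consistent units (1 GPa = 1000 uN/um^2).
E = 130 GPa = 130000 uN/um^2
Step 3: Calculate tip deflection.
delta = F * L^3 / (3 * E * I)
delta = 42.7 * 391^3 / (3 * 130000 * 266.6667)
delta = 24.5428 um


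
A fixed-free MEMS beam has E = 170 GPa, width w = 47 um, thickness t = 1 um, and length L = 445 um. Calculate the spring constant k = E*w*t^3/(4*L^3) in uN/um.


Step 1: Convert E to consistent units (1 GPa = 1000 uN/um^2).
E = 170 GPa = 170000 uN/um^2
Step 2: Compute t^3 = 1^3 = 1
Step 3: Compute L^3 = 445^3 = 88121125
Step 4: k = 170000 * 47 * 1 / (4 * 88121125)
k = 0.0227 uN/um


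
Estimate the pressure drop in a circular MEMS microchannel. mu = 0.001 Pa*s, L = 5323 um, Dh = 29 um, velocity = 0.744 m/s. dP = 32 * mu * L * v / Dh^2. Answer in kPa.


Step 1: Convert to SI: L = 5323e-6 m, Dh = 29e-6 m
Step 2: dP = 32 * 0.001 * 5323e-6 * 0.744 / (29e-6)^2
Step 3: dP = 150689.64 Pa
Step 4: Convert to kPa: dP = 150.69 kPa


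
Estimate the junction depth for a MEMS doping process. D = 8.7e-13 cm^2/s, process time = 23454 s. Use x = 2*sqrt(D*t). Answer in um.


Step 1: Compute D*t = 8.7e-13 * 23454 = 2.040498e-08 cm^2
Step 2: sqrt(D*t) = 1.42846e-04 cm
Step 3: x = 2 * 1.42846e-04 cm = 2.85692e-04 cm
Step 4: Convert to um (1 cm = 1e4 um): x = 2.857 um


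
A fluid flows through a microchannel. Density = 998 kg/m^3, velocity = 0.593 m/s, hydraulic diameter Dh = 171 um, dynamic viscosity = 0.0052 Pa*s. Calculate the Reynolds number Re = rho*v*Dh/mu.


Step 1: Convert Dh to meters: Dh = 171e-6 m
Step 2: Re = rho * v * Dh / mu
Re = 998 * 0.593 * 171e-6 / 0.0052
Re = 19.462


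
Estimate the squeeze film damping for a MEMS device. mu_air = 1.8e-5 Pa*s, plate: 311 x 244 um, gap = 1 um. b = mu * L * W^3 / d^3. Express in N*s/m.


Step 1: Convert to SI.
L = 311e-6 m, W = 244e-6 m, d = 1e-6 m
Step 2: W^3 = (244e-6)^3 = 1.45e-11 m^3
Step 3: d^3 = (1e-6)^3 = 1.00e-18 m^3
Step 4: b = 1.8e-5 * 311e-6 * 1.45e-11 / 1.00e-18
b = 8.13e-02 N*s/m


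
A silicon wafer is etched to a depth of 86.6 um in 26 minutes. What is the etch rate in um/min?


Step 1: Etch rate = depth / time
Step 2: rate = 86.6 / 26
rate = 3.331 um/min


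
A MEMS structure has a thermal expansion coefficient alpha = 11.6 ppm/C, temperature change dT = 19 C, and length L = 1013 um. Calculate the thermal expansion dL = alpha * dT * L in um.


Step 1: Convert CTE: alpha = 11.6 ppm/C = 11.6e-6 /C
Step 2: dL = 11.6e-6 * 19 * 1013
dL = 0.2233 um


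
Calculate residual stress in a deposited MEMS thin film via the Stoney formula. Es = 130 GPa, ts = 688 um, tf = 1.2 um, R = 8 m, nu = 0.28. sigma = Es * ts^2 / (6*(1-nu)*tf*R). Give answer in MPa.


Step 1: Compute numerator: Es * ts^2 = 130 * 688^2 = 61534720 (GPa*um^2)
Step 2: Compute denominator (R in um): 6*(1-nu)*tf*R = 6*0.72*1.2*8e6 = 41472000.0 (um^2)
Step 3: sigma (GPa) = 61534720 / 41472000.0 = 1.483765e+00 GPa
Step 4: Convert to MPa (x1000): sigma = 1483.8 MPa


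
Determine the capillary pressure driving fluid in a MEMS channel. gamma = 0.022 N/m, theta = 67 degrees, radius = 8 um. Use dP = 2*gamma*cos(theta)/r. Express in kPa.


Step 1: cos(67 deg) = 0.3907
Step 2: Convert r to m: r = 8e-6 m
Step 3: dP = 2 * 0.022 * 0.3907 / 8e-6 = 2148.9 Pa
Step 4: Convert Pa to kPa (divide by 1000).
dP = 2.15 kPa


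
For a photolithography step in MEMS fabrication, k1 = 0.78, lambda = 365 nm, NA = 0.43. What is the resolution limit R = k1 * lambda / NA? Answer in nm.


Step 1: Identify values: k1 = 0.78, lambda = 365 nm, NA = 0.43
Step 2: R = k1 * lambda / NA
R = 0.78 * 365 / 0.43
R = 662.1 nm


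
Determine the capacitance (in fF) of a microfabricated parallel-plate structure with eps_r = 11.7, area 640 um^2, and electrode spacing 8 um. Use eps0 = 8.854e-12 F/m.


Step 1: Convert area to m^2: A = 640e-12 m^2
Step 2: Convert gap to m: d = 8e-6 m
Step 3: C = eps0 * eps_r * A / d
C = 8.854e-12 * 11.7 * 640e-12 / 8e-6
Step 4: Convert to fF (multiply by 1e15).
C = 8.29 fF


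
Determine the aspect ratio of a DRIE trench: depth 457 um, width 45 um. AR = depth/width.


Step 1: AR = depth / width
Step 2: AR = 457 / 45
AR = 10.2


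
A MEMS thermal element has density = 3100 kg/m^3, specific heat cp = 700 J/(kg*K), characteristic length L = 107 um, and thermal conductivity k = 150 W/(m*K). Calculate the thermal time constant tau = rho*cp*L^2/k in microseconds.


Step 1: Convert L to m: L = 107e-6 m
Step 2: L^2 = (107e-6)^2 = 1.1449e-08 m^2
Step 3: tau = 3100 * 700 * 1.1449e-08 / 150 = 1.6562887e-04 s
Step 4: Convert to microseconds (multiply by 1e6).
tau = 165.629 us


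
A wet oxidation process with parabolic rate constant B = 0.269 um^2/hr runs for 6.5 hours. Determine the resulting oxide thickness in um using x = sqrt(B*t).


Step 1: Compute B*t = 0.269 * 6.5 = 1.7485
Step 2: x = sqrt(1.7485)
x = 1.322 um


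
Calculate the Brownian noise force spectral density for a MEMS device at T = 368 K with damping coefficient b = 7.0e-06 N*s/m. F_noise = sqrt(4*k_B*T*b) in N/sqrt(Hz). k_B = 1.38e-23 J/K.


Step 1: Compute 4 * k_B * T * b
= 4 * 1.38e-23 * 368 * 7.0e-06
= 1.4220e-25 N^2/Hz
Step 2: F_noise = sqrt(1.4220e-25)
F_noise = 3.77e-13 N/sqrt(Hz)


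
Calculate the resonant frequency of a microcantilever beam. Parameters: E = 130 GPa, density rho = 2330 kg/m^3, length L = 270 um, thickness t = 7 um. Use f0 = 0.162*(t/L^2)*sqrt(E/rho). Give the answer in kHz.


Step 1: Convert units to SI.
t_SI = 7e-6 m, L_SI = 270e-6 m
Step 2: Calculate sqrt(E/rho).
sqrt(130e9 / 2330) = 7469.54 m/s
Step 3: Compute f0.
f0 = 0.162 * 7e-6 / (270e-6)^2 * 7469.54 = 116192.8 Hz = 116.19 kHz


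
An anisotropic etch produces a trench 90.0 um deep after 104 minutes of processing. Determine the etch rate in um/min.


Step 1: Etch rate = depth / time
Step 2: rate = 90.0 / 104
rate = 0.865 um/min


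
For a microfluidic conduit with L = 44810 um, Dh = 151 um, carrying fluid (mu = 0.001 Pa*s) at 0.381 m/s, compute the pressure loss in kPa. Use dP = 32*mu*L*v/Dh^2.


Step 1: Convert to SI: L = 44810e-6 m, Dh = 151e-6 m
Step 2: dP = 32 * 0.001 * 44810e-6 * 0.381 / (151e-6)^2
Step 3: dP = 23960.51 Pa
Step 4: Convert to kPa: dP = 23.96 kPa


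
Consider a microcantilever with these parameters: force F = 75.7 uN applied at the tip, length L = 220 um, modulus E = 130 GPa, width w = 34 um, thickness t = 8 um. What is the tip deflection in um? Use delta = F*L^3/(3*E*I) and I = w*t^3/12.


Step 1: Calculate the second moment of area.
I = w * t^3 / 12 = 34 * 8^3 / 12 = 1450.6667 um^4
Step 2: Convert E to consistent units (1 GPa = 1000 uN/um^2).
E = 130 GPa = 130000 uN/um^2
Step 3: Calculate tip deflection.
delta = F * L^3 / (3 * E * I)
delta = 75.7 * 220^3 / (3 * 130000 * 1450.6667)
delta = 1.4247 um


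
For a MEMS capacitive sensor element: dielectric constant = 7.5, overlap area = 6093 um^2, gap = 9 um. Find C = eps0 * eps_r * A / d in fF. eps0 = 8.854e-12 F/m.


Step 1: Convert area to m^2: A = 6093e-12 m^2
Step 2: Convert gap to m: d = 9e-6 m
Step 3: C = eps0 * eps_r * A / d
C = 8.854e-12 * 7.5 * 6093e-12 / 9e-6
Step 4: Convert to fF (multiply by 1e15).
C = 44.96 fF


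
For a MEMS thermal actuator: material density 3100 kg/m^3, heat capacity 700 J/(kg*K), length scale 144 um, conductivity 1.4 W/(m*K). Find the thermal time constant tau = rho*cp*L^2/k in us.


Step 1: Convert L to m: L = 144e-6 m
Step 2: L^2 = (144e-6)^2 = 2.0736e-08 m^2
Step 3: tau = 3100 * 700 * 2.0736e-08 / 1.4 = 3.21408e-02 s
Step 4: Convert to microseconds (multiply by 1e6).
tau = 32140.8 us


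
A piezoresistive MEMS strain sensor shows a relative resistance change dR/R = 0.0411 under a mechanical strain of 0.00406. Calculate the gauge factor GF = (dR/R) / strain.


Step 1: Identify values.
dR/R = 0.0411, strain = 0.00406
Step 2: GF = (dR/R) / strain = 0.0411 / 0.00406
GF = 10.1


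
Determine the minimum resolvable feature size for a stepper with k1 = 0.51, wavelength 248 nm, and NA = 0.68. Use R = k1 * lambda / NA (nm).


Step 1: Identify values: k1 = 0.51, lambda = 248 nm, NA = 0.68
Step 2: R = k1 * lambda / NA
R = 0.51 * 248 / 0.68
R = 186.0 nm


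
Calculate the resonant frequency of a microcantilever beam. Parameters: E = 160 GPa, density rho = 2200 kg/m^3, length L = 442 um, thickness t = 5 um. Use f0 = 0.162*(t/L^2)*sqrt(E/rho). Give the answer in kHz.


Step 1: Convert units to SI.
t_SI = 5e-6 m, L_SI = 442e-6 m
Step 2: Calculate sqrt(E/rho).
sqrt(160e9 / 2200) = 8528.03 m/s
Step 3: Compute f0.
f0 = 0.162 * 5e-6 / (442e-6)^2 * 8528.03 = 35358.1 Hz = 35.36 kHz


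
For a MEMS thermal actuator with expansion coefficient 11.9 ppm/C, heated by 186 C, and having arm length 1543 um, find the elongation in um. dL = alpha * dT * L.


Step 1: Convert CTE: alpha = 11.9 ppm/C = 11.9e-6 /C
Step 2: dL = 11.9e-6 * 186 * 1543
dL = 3.4153 um


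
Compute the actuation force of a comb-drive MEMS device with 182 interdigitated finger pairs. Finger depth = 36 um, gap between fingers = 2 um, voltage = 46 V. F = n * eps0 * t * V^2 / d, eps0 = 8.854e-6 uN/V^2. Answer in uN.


Step 1: Parameters: n=182, eps0=8.854e-6 uN/V^2, t=36 um, V=46 V, d=2 um
Step 2: V^2 = 2116
Step 3: F = 182 * 8.854e-6 * 36 * 2116 / 2
F = 61.376 uN


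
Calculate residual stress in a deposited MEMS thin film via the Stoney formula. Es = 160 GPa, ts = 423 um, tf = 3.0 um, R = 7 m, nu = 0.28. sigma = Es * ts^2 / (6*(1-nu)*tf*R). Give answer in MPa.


Step 1: Compute numerator: Es * ts^2 = 160 * 423^2 = 28628640 (GPa*um^2)
Step 2: Compute denominator (R in um): 6*(1-nu)*tf*R = 6*0.72*3.0*7e6 = 90720000.0 (um^2)
Step 3: sigma (GPa) = 28628640 / 90720000.0 = 3.15571e-01 GPa
Step 4: Convert to MPa (x1000): sigma = 315.6 MPa


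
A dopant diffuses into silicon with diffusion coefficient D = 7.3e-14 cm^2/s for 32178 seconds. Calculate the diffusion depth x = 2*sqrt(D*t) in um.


Step 1: Compute D*t = 7.3e-14 * 32178 = 2.348994e-09 cm^2
Step 2: sqrt(D*t) = 4.8466e-05 cm
Step 3: x = 2 * 4.8466e-05 cm = 9.6932e-05 cm
Step 4: Convert to um (1 cm = 1e4 um): x = 0.969 um


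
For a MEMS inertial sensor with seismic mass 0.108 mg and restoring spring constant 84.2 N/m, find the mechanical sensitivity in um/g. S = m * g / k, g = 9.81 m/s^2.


Step 1: Convert mass: m = 0.108 mg = 1.08e-07 kg
Step 2: S = m * g / k = 1.08e-07 * 9.81 / 84.2
Step 3: S = 1.26e-08 m/g
Step 4: Convert to um/g: S = 0.013 um/g


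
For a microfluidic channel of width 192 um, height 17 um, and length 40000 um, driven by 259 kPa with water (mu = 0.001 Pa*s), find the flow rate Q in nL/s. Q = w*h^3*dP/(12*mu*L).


Step 1: Convert all dimensions to SI (meters).
w = 192e-6 m, h = 17e-6 m, L = 40000e-6 m, dP = 259e3 Pa
Step 2: Q = w * h^3 * dP / (12 * mu * L)
Q = 192e-6 * (17e-6)^3 * 259e3 / (12 * 0.001 * 40000e-6) = 5.089868e-10 m^3/s
Step 3: Convert Q from m^3/s to nL/s (1 m^3 = 1e12 nL, so multiply by 1e12).
Q = 508.987 nL/s


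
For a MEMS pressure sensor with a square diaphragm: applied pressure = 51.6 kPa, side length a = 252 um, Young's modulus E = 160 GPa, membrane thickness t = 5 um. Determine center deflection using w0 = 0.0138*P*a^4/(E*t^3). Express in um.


Step 1: Convert pressure to compatible units (E is in GPa, so P in GPa).
P = 51.6 kPa = 51.6e-6 GPa
Step 2: Compute numerator: 0.0138 * P * a^4.
a^4 = 252^4 = 4032758016
numerator = 0.0138 * 51.6e-6 * 4032758016 = 2.87165e+03
Step 3: Compute denominator: E * t^3 = 160 * 5^3 = 20000
Step 4: w0 = numerator / denominator = 2.87165e+03 / 20000 = 0.1436 um


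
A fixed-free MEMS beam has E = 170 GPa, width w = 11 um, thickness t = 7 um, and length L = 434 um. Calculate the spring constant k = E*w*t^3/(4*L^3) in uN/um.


Step 1: Convert E to consistent units (1 GPa = 1000 uN/um^2).
E = 170 GPa = 170000 uN/um^2
Step 2: Compute t^3 = 7^3 = 343
Step 3: Compute L^3 = 434^3 = 81746504
Step 4: k = 170000 * 11 * 343 / (4 * 81746504)
k = 1.9616 uN/um


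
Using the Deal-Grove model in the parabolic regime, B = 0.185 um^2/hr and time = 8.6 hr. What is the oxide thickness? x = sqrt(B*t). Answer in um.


Step 1: Compute B*t = 0.185 * 8.6 = 1.591
Step 2: x = sqrt(1.591)
x = 1.261 um


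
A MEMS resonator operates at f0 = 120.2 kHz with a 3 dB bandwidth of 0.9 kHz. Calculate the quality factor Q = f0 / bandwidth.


Step 1: Q = f0 / bandwidth
Step 2: Q = 120.2 / 0.9
Q = 133.6


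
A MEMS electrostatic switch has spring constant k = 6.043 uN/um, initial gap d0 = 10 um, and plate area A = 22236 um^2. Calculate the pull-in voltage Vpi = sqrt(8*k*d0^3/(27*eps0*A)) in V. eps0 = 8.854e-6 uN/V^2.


Step 1: Compute numerator: 8 * k * d0^3 = 8 * 6.043 * 10^3 = 48344.0
Step 2: Compute denominator: 27 * eps0 * A = 27 * 8.854e-6 * 22236 = 5.315694
Step 3: Vpi = sqrt(48344.0 / 5.315694)
Vpi = 95.37 V


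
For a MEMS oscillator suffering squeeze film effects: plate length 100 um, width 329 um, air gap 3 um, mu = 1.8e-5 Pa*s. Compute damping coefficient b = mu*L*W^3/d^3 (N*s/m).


Step 1: Convert to SI.
L = 100e-6 m, W = 329e-6 m, d = 3e-6 m
Step 2: W^3 = (329e-6)^3 = 3.56e-11 m^3
Step 3: d^3 = (3e-6)^3 = 2.70e-17 m^3
Step 4: b = 1.8e-5 * 100e-6 * 3.56e-11 / 2.70e-17
b = 2.37e-03 N*s/m


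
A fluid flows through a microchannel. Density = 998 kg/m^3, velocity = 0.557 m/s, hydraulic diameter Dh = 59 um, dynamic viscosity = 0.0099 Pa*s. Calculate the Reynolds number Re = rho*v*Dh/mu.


Step 1: Convert Dh to meters: Dh = 59e-6 m
Step 2: Re = rho * v * Dh / mu
Re = 998 * 0.557 * 59e-6 / 0.0099
Re = 3.313


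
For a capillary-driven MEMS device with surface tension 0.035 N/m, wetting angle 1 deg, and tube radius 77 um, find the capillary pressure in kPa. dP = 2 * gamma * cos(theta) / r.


Step 1: cos(1 deg) = 0.9998
Step 2: Convert r to m: r = 77e-6 m
Step 3: dP = 2 * 0.035 * 0.9998 / 77e-6 = 908.9 Pa
Step 4: Convert Pa to kPa (divide by 1000).
dP = 0.91 kPa


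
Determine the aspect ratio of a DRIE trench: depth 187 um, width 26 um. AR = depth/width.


Step 1: AR = depth / width
Step 2: AR = 187 / 26
AR = 7.2


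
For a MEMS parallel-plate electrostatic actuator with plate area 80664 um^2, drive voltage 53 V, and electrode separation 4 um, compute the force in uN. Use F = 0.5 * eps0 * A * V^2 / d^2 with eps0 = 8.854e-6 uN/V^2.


Step 1: Identify parameters.
eps0 = 8.854e-6 uN/V^2, A = 80664 um^2, V = 53 V, d = 4 um
Step 2: Compute V^2 = 53^2 = 2809
Step 3: Compute d^2 = 4^2 = 16
Step 4: F = 0.5 * 8.854e-6 * 80664 * 2809 / 16
F = 62.693 uN


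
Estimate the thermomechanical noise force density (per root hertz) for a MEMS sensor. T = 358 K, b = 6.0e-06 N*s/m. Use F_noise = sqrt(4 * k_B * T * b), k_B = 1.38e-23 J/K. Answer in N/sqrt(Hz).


Step 1: Compute 4 * k_B * T * b
= 4 * 1.38e-23 * 358 * 6.0e-06
= 1.1857e-25 N^2/Hz
Step 2: F_noise = sqrt(1.1857e-25)
F_noise = 3.44e-13 N/sqrt(Hz)


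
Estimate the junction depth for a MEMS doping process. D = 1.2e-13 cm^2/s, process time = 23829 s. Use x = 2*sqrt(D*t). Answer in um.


Step 1: Compute D*t = 1.2e-13 * 23829 = 2.85948e-09 cm^2
Step 2: sqrt(D*t) = 5.34741e-05 cm
Step 3: x = 2 * 5.34741e-05 cm = 1.069482e-04 cm
Step 4: Convert to um (1 cm = 1e4 um): x = 1.069 um


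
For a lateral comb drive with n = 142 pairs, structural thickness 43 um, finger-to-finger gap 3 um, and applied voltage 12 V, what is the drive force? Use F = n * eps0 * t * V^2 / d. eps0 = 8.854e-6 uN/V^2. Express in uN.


Step 1: Parameters: n=142, eps0=8.854e-6 uN/V^2, t=43 um, V=12 V, d=3 um
Step 2: V^2 = 144
Step 3: F = 142 * 8.854e-6 * 43 * 144 / 3
F = 2.595 uN


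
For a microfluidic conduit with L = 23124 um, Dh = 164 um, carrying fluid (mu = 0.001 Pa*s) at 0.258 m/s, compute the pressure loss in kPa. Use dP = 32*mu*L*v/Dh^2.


Step 1: Convert to SI: L = 23124e-6 m, Dh = 164e-6 m
Step 2: dP = 32 * 0.001 * 23124e-6 * 0.258 / (164e-6)^2
Step 3: dP = 7098.15 Pa
Step 4: Convert to kPa: dP = 7.1 kPa


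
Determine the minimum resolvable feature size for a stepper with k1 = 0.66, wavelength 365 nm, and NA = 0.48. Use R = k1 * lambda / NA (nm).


Step 1: Identify values: k1 = 0.66, lambda = 365 nm, NA = 0.48
Step 2: R = k1 * lambda / NA
R = 0.66 * 365 / 0.48
R = 501.9 nm


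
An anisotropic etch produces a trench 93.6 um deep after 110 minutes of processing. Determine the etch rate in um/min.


Step 1: Etch rate = depth / time
Step 2: rate = 93.6 / 110
rate = 0.851 um/min


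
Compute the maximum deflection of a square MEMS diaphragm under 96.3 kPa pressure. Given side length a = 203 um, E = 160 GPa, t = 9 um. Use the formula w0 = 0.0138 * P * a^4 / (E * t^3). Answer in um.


Step 1: Convert pressure to compatible units (E is in GPa, so P in GPa).
P = 96.3 kPa = 96.3e-6 GPa
Step 2: Compute numerator: 0.0138 * P * a^4.
a^4 = 203^4 = 1698181681
numerator = 0.0138 * 96.3e-6 * 1698181681 = 2.2568e+03
Step 3: Compute denominator: E * t^3 = 160 * 9^3 = 116640
Step 4: w0 = numerator / denominator = 2.2568e+03 / 116640 = 0.0193 um


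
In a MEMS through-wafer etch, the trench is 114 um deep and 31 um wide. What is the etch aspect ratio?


Step 1: AR = depth / width
Step 2: AR = 114 / 31
AR = 3.7


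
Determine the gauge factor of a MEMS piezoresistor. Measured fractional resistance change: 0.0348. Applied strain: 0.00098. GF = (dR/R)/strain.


Step 1: Identify values.
dR/R = 0.0348, strain = 0.00098
Step 2: GF = (dR/R) / strain = 0.0348 / 0.00098
GF = 35.5


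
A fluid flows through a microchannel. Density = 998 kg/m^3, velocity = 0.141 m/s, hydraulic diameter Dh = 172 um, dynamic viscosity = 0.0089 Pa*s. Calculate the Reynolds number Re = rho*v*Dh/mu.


Step 1: Convert Dh to meters: Dh = 172e-6 m
Step 2: Re = rho * v * Dh / mu
Re = 998 * 0.141 * 172e-6 / 0.0089
Re = 2.719


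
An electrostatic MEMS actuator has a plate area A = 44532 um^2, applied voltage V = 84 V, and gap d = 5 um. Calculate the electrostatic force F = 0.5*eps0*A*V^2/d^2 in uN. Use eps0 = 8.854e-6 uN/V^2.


Step 1: Identify parameters.
eps0 = 8.854e-6 uN/V^2, A = 44532 um^2, V = 84 V, d = 5 um
Step 2: Compute V^2 = 84^2 = 7056
Step 3: Compute d^2 = 5^2 = 25
Step 4: F = 0.5 * 8.854e-6 * 44532 * 7056 / 25
F = 55.642 uN


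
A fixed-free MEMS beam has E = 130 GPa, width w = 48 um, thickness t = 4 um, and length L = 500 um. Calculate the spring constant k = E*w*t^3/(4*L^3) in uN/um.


Step 1: Convert E to consistent units (1 GPa = 1000 uN/um^2).
E = 130 GPa = 130000 uN/um^2
Step 2: Compute t^3 = 4^3 = 64
Step 3: Compute L^3 = 500^3 = 125000000
Step 4: k = 130000 * 48 * 64 / (4 * 125000000)
k = 0.7987 uN/um


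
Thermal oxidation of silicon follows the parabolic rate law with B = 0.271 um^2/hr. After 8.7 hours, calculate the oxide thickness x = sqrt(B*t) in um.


Step 1: Compute B*t = 0.271 * 8.7 = 2.3577
Step 2: x = sqrt(2.3577)
x = 1.535 um


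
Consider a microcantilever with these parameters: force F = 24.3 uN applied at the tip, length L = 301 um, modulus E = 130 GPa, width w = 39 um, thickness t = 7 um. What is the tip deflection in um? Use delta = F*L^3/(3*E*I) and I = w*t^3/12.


Step 1: Calculate the second moment of area.
I = w * t^3 / 12 = 39 * 7^3 / 12 = 1114.75 um^4
Step 2: Convert E to consistent units (1 GPa = 1000 uN/um^2).
E = 130 GPa = 130000 uN/um^2
Step 3: Calculate tip deflection.
delta = F * L^3 / (3 * E * I)
delta = 24.3 * 301^3 / (3 * 130000 * 1114.75)
delta = 1.5243 um


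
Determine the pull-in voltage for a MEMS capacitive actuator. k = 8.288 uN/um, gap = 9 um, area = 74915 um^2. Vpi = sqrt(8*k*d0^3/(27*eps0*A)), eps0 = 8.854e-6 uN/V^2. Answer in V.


Step 1: Compute numerator: 8 * k * d0^3 = 8 * 8.288 * 9^3 = 48335.616
Step 2: Compute denominator: 27 * eps0 * A = 27 * 8.854e-6 * 74915 = 17.90903
Step 3: Vpi = sqrt(48335.616 / 17.90903)
Vpi = 51.95 V


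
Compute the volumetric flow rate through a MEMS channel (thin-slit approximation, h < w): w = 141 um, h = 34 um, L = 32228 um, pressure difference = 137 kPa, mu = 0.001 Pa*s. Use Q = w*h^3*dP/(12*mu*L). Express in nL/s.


Step 1: Convert all dimensions to SI (meters).
w = 141e-6 m, h = 34e-6 m, L = 32228e-6 m, dP = 137e3 Pa
Step 2: Q = w * h^3 * dP / (12 * mu * L)
Q = 141e-6 * (34e-6)^3 * 137e3 / (12 * 0.001 * 32228e-6) = 1.96318772e-09 m^3/s
Step 3: Convert Q from m^3/s to nL/s (1 m^3 = 1e12 nL, so multiply by 1e12).
Q = 1963.188 nL/s


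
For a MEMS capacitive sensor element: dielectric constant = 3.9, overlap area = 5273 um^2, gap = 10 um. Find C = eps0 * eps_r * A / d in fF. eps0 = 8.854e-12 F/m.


Step 1: Convert area to m^2: A = 5273e-12 m^2
Step 2: Convert gap to m: d = 10e-6 m
Step 3: C = eps0 * eps_r * A / d
C = 8.854e-12 * 3.9 * 5273e-12 / 10e-6
Step 4: Convert to fF (multiply by 1e15).
C = 18.21 fF


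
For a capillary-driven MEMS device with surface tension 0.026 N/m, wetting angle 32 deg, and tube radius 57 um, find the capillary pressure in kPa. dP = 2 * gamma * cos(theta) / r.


Step 1: cos(32 deg) = 0.848
Step 2: Convert r to m: r = 57e-6 m
Step 3: dP = 2 * 0.026 * 0.848 / 57e-6 = 773.6 Pa
Step 4: Convert Pa to kPa (divide by 1000).
dP = 0.77 kPa


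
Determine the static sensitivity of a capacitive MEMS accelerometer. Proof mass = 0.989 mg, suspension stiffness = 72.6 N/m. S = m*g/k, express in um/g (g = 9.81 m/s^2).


Step 1: Convert mass: m = 0.989 mg = 9.89e-07 kg
Step 2: S = m * g / k = 9.89e-07 * 9.81 / 72.6
Step 3: S = 1.34e-07 m/g
Step 4: Convert to um/g: S = 0.134 um/g


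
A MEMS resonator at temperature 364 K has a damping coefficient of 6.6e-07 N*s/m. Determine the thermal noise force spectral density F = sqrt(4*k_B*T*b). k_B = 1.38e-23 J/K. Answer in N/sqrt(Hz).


Step 1: Compute 4 * k_B * T * b
= 4 * 1.38e-23 * 364 * 6.6e-07
= 1.3261e-26 N^2/Hz
Step 2: F_noise = sqrt(1.3261e-26)
F_noise = 1.15e-13 N/sqrt(Hz)


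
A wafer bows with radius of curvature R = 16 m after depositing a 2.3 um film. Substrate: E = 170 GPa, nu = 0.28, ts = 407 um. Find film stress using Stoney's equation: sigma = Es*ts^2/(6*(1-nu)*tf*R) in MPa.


Step 1: Compute numerator: Es * ts^2 = 170 * 407^2 = 28160330 (GPa*um^2)
Step 2: Compute denominator (R in um): 6*(1-nu)*tf*R = 6*0.72*2.3*16e6 = 158976000.0 (um^2)
Step 3: sigma (GPa) = 28160330 / 158976000.0 = 1.77136e-01 GPa
Step 4: Convert to MPa (x1000): sigma = 177.1 MPa


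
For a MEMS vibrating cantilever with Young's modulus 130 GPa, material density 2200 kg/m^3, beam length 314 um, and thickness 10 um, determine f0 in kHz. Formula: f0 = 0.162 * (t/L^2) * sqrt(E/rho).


Step 1: Convert units to SI.
t_SI = 10e-6 m, L_SI = 314e-6 m
Step 2: Calculate sqrt(E/rho).
sqrt(130e9 / 2200) = 7687.06 m/s
Step 3: Compute f0.
f0 = 0.162 * 10e-6 / (314e-6)^2 * 7687.06 = 126303.7 Hz = 126.3 kHz


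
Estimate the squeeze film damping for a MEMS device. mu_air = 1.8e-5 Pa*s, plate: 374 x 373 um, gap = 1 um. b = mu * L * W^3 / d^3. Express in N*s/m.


Step 1: Convert to SI.
L = 374e-6 m, W = 373e-6 m, d = 1e-6 m
Step 2: W^3 = (373e-6)^3 = 5.19e-11 m^3
Step 3: d^3 = (1e-6)^3 = 1.00e-18 m^3
Step 4: b = 1.8e-5 * 374e-6 * 5.19e-11 / 1.00e-18
b = 3.49e-01 N*s/m


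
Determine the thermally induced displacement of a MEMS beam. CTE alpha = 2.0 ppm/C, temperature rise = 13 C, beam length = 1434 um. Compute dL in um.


Step 1: Convert CTE: alpha = 2.0 ppm/C = 2.0e-6 /C
Step 2: dL = 2.0e-6 * 13 * 1434
dL = 0.0373 um


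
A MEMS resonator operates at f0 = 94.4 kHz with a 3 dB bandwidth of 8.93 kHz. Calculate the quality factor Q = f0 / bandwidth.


Step 1: Q = f0 / bandwidth
Step 2: Q = 94.4 / 8.93
Q = 10.6


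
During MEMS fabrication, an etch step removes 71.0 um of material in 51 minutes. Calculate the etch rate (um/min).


Step 1: Etch rate = depth / time
Step 2: rate = 71.0 / 51
rate = 1.392 um/min


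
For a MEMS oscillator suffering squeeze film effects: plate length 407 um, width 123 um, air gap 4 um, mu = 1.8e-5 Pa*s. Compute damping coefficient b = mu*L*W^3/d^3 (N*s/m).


Step 1: Convert to SI.
L = 407e-6 m, W = 123e-6 m, d = 4e-6 m
Step 2: W^3 = (123e-6)^3 = 1.86e-12 m^3
Step 3: d^3 = (4e-6)^3 = 6.40e-17 m^3
Step 4: b = 1.8e-5 * 407e-6 * 1.86e-12 / 6.40e-17
b = 2.13e-04 N*s/m


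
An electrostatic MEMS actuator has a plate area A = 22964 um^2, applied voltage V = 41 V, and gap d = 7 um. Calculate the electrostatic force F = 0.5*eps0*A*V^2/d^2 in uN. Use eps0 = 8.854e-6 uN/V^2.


Step 1: Identify parameters.
eps0 = 8.854e-6 uN/V^2, A = 22964 um^2, V = 41 V, d = 7 um
Step 2: Compute V^2 = 41^2 = 1681
Step 3: Compute d^2 = 7^2 = 49
Step 4: F = 0.5 * 8.854e-6 * 22964 * 1681 / 49
F = 3.488 uN


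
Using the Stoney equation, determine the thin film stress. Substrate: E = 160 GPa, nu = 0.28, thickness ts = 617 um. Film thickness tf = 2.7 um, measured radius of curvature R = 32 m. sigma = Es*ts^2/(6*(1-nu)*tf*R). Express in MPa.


Step 1: Compute numerator: Es * ts^2 = 160 * 617^2 = 60910240 (GPa*um^2)
Step 2: Compute denominator (R in um): 6*(1-nu)*tf*R = 6*0.72*2.7*32e6 = 373248000.0 (um^2)
Step 3: sigma (GPa) = 60910240 / 373248000.0 = 1.6319e-01 GPa
Step 4: Convert to MPa (x1000): sigma = 163.2 MPa


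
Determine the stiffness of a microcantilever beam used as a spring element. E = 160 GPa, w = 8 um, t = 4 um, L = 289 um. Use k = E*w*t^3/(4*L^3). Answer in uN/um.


Step 1: Convert E to consistent units (1 GPa = 1000 uN/um^2).
E = 160 GPa = 160000 uN/um^2
Step 2: Compute t^3 = 4^3 = 64
Step 3: Compute L^3 = 289^3 = 24137569
Step 4: k = 160000 * 8 * 64 / (4 * 24137569)
k = 0.8485 uN/um


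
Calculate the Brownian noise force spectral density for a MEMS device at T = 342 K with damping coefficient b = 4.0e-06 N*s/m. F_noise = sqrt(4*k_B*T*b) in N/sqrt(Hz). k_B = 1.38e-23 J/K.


Step 1: Compute 4 * k_B * T * b
= 4 * 1.38e-23 * 342 * 4.0e-06
= 7.5514e-26 N^2/Hz
Step 2: F_noise = sqrt(7.5514e-26)
F_noise = 2.75e-13 N/sqrt(Hz)


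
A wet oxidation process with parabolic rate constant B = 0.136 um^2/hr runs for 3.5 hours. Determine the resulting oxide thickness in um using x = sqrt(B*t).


Step 1: Compute B*t = 0.136 * 3.5 = 0.476
Step 2: x = sqrt(0.476)
x = 0.69 um


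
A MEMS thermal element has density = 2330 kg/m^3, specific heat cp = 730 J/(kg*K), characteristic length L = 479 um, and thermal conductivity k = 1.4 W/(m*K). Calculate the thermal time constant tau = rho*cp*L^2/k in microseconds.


Step 1: Convert L to m: L = 479e-6 m
Step 2: L^2 = (479e-6)^2 = 2.29441e-07 m^2
Step 3: tau = 2330 * 730 * 2.29441e-07 / 1.4 = 2.7875442636e-01 s
Step 4: Convert to microseconds (multiply by 1e6).
tau = 278754.426 us


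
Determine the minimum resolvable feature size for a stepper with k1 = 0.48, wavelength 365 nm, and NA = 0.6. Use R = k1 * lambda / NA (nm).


Step 1: Identify values: k1 = 0.48, lambda = 365 nm, NA = 0.6
Step 2: R = k1 * lambda / NA
R = 0.48 * 365 / 0.6
R = 292.0 nm


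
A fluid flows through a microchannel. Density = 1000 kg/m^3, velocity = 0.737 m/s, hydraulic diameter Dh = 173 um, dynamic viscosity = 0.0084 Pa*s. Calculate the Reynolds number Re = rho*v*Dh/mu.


Step 1: Convert Dh to meters: Dh = 173e-6 m
Step 2: Re = rho * v * Dh / mu
Re = 1000 * 0.737 * 173e-6 / 0.0084
Re = 15.179


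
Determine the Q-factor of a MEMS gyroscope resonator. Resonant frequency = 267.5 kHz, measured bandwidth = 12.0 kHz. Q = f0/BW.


Step 1: Q = f0 / bandwidth
Step 2: Q = 267.5 / 12.0
Q = 22.3


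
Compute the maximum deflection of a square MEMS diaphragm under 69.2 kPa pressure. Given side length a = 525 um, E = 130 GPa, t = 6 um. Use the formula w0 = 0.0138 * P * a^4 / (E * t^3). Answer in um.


Step 1: Convert pressure to compatible units (E is in GPa, so P in GPa).
P = 69.2 kPa = 69.2e-6 GPa
Step 2: Compute numerator: 0.0138 * P * a^4.
a^4 = 525^4 = 75969140625
numerator = 0.0138 * 69.2e-6 * 75969140625 = 7.254749e+04
Step 3: Compute denominator: E * t^3 = 130 * 6^3 = 28080
Step 4: w0 = numerator / denominator = 7.254749e+04 / 28080 = 2.5836 um


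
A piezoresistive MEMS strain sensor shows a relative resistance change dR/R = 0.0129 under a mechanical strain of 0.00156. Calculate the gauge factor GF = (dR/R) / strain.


Step 1: Identify values.
dR/R = 0.0129, strain = 0.00156
Step 2: GF = (dR/R) / strain = 0.0129 / 0.00156
GF = 8.3


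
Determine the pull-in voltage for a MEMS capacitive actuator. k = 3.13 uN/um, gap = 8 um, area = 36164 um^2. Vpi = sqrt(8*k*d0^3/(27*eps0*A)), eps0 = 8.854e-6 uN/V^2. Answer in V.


Step 1: Compute numerator: 8 * k * d0^3 = 8 * 3.13 * 8^3 = 12820.48
Step 2: Compute denominator: 27 * eps0 * A = 27 * 8.854e-6 * 36164 = 8.645294
Step 3: Vpi = sqrt(12820.48 / 8.645294)
Vpi = 38.51 V


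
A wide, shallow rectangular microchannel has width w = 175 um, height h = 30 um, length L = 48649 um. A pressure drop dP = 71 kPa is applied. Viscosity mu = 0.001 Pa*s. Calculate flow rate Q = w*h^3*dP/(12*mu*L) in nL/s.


Step 1: Convert all dimensions to SI (meters).
w = 175e-6 m, h = 30e-6 m, L = 48649e-6 m, dP = 71e3 Pa
Step 2: Q = w * h^3 * dP / (12 * mu * L)
Q = 175e-6 * (30e-6)^3 * 71e3 / (12 * 0.001 * 48649e-6) = 5.746521e-10 m^3/s
Step 3: Convert Q from m^3/s to nL/s (1 m^3 = 1e12 nL, so multiply by 1e12).
Q = 574.652 nL/s


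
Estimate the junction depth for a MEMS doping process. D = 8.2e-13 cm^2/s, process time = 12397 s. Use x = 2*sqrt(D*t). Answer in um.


Step 1: Compute D*t = 8.2e-13 * 12397 = 1.016554e-08 cm^2
Step 2: sqrt(D*t) = 1.00824e-04 cm
Step 3: x = 2 * 1.00824e-04 cm = 2.01648e-04 cm
Step 4: Convert to um (1 cm = 1e4 um): x = 2.016 um


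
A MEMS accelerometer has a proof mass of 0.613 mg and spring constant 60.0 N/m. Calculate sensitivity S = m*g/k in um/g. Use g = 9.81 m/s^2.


Step 1: Convert mass: m = 0.613 mg = 6.13e-07 kg
Step 2: S = m * g / k = 6.13e-07 * 9.81 / 60.0
Step 3: S = 1.00e-07 m/g
Step 4: Convert to um/g: S = 0.1 um/g


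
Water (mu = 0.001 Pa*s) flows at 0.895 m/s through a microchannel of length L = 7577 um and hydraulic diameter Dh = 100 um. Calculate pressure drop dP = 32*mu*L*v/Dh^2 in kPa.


Step 1: Convert to SI: L = 7577e-6 m, Dh = 100e-6 m
Step 2: dP = 32 * 0.001 * 7577e-6 * 0.895 / (100e-6)^2
Step 3: dP = 21700.53 Pa
Step 4: Convert to kPa: dP = 21.7 kPa


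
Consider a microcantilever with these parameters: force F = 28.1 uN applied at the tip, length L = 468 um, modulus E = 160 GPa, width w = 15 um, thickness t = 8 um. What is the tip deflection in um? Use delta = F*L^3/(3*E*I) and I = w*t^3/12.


Step 1: Calculate the second moment of area.
I = w * t^3 / 12 = 15 * 8^3 / 12 = 640.0 um^4
Step 2: Convert E to consistent units (1 GPa = 1000 uN/um^2).
E = 160 GPa = 160000 uN/um^2
Step 3: Calculate tip deflection.
delta = F * L^3 / (3 * E * I)
delta = 28.1 * 468^3 / (3 * 160000 * 640.0)
delta = 9.3761 um


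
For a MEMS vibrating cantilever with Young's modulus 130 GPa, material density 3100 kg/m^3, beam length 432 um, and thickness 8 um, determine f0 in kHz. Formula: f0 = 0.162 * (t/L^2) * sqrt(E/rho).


Step 1: Convert units to SI.
t_SI = 8e-6 m, L_SI = 432e-6 m
Step 2: Calculate sqrt(E/rho).
sqrt(130e9 / 3100) = 6475.76 m/s
Step 3: Compute f0.
f0 = 0.162 * 8e-6 / (432e-6)^2 * 6475.76 = 44970.6 Hz = 44.97 kHz


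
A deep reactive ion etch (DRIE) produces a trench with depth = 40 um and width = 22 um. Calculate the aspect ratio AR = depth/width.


Step 1: AR = depth / width
Step 2: AR = 40 / 22
AR = 1.8


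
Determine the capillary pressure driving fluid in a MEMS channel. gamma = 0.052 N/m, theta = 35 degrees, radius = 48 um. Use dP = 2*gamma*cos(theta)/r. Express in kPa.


Step 1: cos(35 deg) = 0.8192
Step 2: Convert r to m: r = 48e-6 m
Step 3: dP = 2 * 0.052 * 0.8192 / 48e-6 = 1774.9 Pa
Step 4: Convert Pa to kPa (divide by 1000).
dP = 1.77 kPa
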